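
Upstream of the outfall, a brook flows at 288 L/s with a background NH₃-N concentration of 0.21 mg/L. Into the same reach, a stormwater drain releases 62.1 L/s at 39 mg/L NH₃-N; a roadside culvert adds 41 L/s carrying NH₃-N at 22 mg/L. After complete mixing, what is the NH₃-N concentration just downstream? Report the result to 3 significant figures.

8.65 mg/L

Mass balance: C = (288.0·0.2100 + 62.10·39.00 + 41.00·22.00) / 391.1 = 3384/391.1 = 8.653 mg/L.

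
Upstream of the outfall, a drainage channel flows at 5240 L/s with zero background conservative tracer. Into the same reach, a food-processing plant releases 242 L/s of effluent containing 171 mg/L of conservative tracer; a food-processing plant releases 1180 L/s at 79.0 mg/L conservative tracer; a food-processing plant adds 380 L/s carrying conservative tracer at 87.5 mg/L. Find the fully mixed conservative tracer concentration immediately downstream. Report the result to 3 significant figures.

Mixed concentration C = ΣQC/ΣQ = (5240·0 + 242.0·171.0 + 1180·79.00 + 380.0·87.50) / 7042 = 167900/7042 = 23.84 mg/L.

23.8 mg/L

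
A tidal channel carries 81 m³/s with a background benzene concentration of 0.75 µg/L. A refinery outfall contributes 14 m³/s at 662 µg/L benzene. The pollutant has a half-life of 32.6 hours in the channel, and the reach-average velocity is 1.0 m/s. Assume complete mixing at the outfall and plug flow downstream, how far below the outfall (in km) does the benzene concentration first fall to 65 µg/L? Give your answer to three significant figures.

69.9 km

Mass balance: C = (81.00·0.7500 + 14.00·662.0) / 95.00 = 9329/95.00 = 98.20 µg/L.
Half-life 32.6 h → k = ln 2 / 32.6 = 0.02126 h⁻¹ = 0.5103 d⁻¹.
Set 98.20·exp(−k·t) = 65 → t = ln(98.20/65)/k = 69860 s = 19.40 h.
Distance = v·t = 1.0·69860 = 69860 m = 69.86 km.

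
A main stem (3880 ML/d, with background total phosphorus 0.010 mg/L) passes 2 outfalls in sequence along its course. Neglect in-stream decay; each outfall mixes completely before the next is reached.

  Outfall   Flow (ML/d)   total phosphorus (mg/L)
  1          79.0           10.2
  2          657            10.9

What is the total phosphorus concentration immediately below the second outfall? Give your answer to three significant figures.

1.73 mg/L

Below outfall 1: Q → 3959 ML/d, C = (3880·0.01000 + 79.00·10.20)/3959 = 0.2133 mg/L.
Below outfall 2: Q → 4616 ML/d, C = (3959·0.2133 + 657.0·10.90)/4616 = 1.734 mg/L.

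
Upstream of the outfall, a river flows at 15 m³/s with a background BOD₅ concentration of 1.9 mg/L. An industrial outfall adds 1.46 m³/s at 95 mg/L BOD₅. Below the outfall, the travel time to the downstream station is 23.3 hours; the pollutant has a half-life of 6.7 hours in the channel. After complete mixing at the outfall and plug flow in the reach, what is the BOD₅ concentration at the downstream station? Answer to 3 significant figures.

0.912 mg/L

Flow-weighted average: C = (15.00·1.900 + 1.460·95.00) / 16.46 = 167.2/16.46 = 10.16 mg/L.
Half-life 6.7 h → k = ln 2 / 6.7 = 0.1035 h⁻¹ = 2.483 d⁻¹.
First-order decay: C = 10.16·exp(−k·t) = 10.16·0.08977 = 0.9119 mg/L.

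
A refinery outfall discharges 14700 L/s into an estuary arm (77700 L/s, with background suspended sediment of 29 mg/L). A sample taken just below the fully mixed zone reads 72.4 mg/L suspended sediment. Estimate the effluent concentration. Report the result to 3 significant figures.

Mass balance: 77700·29.00 + 14700·Cₑ = 92400·72.40
→ Cₑ = (92400·72.40 − 77700·29.00) / 14700 = 301.8 mg/L.

302 mg/L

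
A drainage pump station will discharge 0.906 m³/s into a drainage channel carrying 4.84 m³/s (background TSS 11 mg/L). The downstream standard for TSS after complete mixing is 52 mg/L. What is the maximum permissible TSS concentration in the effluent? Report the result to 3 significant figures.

271 mg/L

At the limit, (Qr·Cr + Qe·Cₑ)/(Qr + Qe) = 52:
Cₑ = (5.746·52 − 4.840·11.00) / 0.9060 = 271.0 mg/L.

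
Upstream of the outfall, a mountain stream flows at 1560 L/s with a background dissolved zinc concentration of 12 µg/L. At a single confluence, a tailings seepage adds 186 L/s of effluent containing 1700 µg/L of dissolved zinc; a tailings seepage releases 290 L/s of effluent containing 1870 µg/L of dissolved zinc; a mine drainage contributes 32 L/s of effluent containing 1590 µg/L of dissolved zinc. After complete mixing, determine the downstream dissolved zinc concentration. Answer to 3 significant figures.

449 µg/L

Mixed concentration C = ΣQC/ΣQ = (1560·12.00 + 186.0·1700 + 290.0·1870 + 32.00·1590) / 2068 = 928100/2068 = 448.8 µg/L.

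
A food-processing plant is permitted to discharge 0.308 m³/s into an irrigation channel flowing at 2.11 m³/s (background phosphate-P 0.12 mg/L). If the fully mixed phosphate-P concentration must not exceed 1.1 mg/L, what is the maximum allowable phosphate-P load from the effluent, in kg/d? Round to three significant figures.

208 kg/d

Mass balance at the limit: 2.110·0.1200 + 0.3080·Cₑ = 2.418·1.1 → Cₑ = 7.814 mg/L.
Load = 0.3080 m³/s × 7.814 g/m³ × 86 400 s/d = 207.9 kg/d.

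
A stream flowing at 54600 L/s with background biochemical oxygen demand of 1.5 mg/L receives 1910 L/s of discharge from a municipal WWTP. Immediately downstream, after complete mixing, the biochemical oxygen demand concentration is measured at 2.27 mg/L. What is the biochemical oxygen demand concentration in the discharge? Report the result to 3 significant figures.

Mass balance: 54600·1.500 + 1910·Cₑ = 56510·2.270
→ Cₑ = (56510·2.270 − 54600·1.500) / 1910 = 24.28 mg/L.

24.3 mg/L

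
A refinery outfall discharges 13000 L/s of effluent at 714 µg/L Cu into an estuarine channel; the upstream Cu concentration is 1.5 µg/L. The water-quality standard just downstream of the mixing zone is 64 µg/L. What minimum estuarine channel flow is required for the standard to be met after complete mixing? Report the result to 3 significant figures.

Set C_mix = 64: (Q·1.500 + 13000·714.0) / (Q + 13000) = 64
→ Q = 13000·(714.0 − 64)/(64 − 1.500) = 135200 L/s.

135000 L/s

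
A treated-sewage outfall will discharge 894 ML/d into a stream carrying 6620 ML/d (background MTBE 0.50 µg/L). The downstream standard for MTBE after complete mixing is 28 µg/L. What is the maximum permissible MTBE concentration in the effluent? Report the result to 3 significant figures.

At the limit, (Qr·Cr + Qe·Cₑ)/(Qr + Qe) = 28:
Cₑ = (7514·28 − 6620·0.5000) / 894.0 = 231.6 µg/L.

232 µg/L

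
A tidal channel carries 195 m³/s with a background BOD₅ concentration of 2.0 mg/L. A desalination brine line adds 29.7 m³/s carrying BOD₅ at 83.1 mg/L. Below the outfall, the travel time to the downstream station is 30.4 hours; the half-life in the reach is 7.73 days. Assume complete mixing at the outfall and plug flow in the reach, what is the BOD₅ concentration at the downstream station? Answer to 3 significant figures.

11.4 mg/L

Conservation of mass: C = (195.0·2.000 + 29.70·83.10) / 224.7 = 2858/224.7 = 12.72 mg/L.
Half-life 7.73 d → k = ln 2 / 7.73 = 0.08967 d⁻¹.
After decay, C = 12.72 × e^(−kt) = 12.72 × 0.8926 = 11.35 mg/L.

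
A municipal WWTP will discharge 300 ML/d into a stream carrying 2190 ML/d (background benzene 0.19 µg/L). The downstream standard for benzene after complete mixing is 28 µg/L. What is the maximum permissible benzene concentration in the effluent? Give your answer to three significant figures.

At the limit, (Qr·Cr + Qe·Cₑ)/(Qr + Qe) = 28:
Cₑ = (2490·28 − 2190·0.1900) / 300.0 = 231.0 µg/L.

231 µg/L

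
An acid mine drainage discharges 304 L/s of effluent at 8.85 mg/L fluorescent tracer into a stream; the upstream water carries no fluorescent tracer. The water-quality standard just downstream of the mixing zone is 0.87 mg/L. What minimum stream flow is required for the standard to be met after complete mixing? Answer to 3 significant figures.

2790 L/s

Set C_mix = 0.87: (Q·0 + 304.0·8.850) / (Q + 304.0) = 0.87
→ Q = 304.0·(8.850 − 0.87)/(0.87 − 0) = 2788 L/s.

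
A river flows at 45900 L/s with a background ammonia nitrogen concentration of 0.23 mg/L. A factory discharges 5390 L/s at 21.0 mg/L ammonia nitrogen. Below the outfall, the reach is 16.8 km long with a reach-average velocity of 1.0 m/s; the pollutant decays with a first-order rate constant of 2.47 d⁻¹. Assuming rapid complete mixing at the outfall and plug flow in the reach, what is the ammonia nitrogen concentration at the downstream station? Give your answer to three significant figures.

Conservation of mass: C = (45900·0.2300 + 5390·21.00) / 51290 = 123700/51290 = 2.413 mg/L.
Travel time t = 16.8·1000 / 1.0 = 16800 s = 4.667 h.
First-order decay: C = 2.413·exp(−k·t) = 2.413·0.6186 = 1.493 mg/L.

1.49 mg/L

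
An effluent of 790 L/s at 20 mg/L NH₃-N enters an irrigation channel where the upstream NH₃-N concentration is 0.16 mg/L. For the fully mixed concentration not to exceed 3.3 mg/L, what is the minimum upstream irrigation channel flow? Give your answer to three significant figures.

4200 L/s

Set C_mix = 3.3: (Q·0.1600 + 790.0·20.00) / (Q + 790.0) = 3.3
→ Q = 790.0·(20.00 − 3.3)/(3.3 − 0.1600) = 4202 L/s.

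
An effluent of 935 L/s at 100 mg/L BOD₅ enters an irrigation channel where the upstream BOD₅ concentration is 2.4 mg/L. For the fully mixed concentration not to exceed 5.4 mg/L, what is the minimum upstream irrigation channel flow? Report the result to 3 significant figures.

Set C_mix = 5.4: (Q·2.400 + 935.0·100.0) / (Q + 935.0) = 5.4
→ Q = 935.0·(100.0 − 5.4)/(5.4 − 2.400) = 29480 L/s.

29500 L/s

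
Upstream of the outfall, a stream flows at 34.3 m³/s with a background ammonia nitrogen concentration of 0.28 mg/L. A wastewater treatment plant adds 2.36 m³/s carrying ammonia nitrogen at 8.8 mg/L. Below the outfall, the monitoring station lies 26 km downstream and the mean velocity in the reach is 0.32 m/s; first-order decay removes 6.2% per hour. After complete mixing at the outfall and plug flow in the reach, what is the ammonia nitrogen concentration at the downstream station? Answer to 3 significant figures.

0.195 mg/L

After mixing, C = (34.30·0.2800 + 2.360·8.800) / 36.66 = 30.37/36.66 = 0.8285 mg/L.
Travel time t = 26·1000 / 0.32 = 81250 s = 22.57 h.
6.2%/h lost → k = −ln(1 − 0.062) = 0.06401 h⁻¹.
Decay over the reach: 0.8285·exp(−kt) = 0.8285·0.2358 = 0.1954 mg/L.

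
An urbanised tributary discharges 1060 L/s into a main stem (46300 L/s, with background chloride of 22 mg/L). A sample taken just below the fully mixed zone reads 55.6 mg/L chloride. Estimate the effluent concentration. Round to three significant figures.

1520 mg/L

Mass balance: 46300·22.00 + 1060·Cₑ = 47360·55.60
→ Cₑ = (47360·55.60 − 46300·22.00) / 1060 = 1523 mg/L.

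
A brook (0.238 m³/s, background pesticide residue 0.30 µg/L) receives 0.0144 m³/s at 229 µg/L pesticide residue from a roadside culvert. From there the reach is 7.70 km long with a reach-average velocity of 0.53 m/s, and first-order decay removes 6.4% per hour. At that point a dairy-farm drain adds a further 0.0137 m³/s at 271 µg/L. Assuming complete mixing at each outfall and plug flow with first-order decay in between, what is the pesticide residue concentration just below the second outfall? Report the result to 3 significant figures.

After mixing, C = (0.2380·0.3000 + 0.01440·229.0) / 0.2524 = 3.369/0.2524 = 13.35 µg/L; combined flow 0.2524 m³/s.
Travel time t = 7.70·1000 / 0.53 = 14530 s = 4.036 h.
6.4%/h lost → k = −ln(1 − 0.064) = 0.06614 h⁻¹.
After decay, C = 13.35 × e^(−kt) = 13.35 × 0.7657 = 10.22 µg/L.
At the second outfall, C = (0.2524·10.22 + 0.01370·271.0) / (0.2524 + 0.01370) = 23.65 µg/L.

23.6 µg/L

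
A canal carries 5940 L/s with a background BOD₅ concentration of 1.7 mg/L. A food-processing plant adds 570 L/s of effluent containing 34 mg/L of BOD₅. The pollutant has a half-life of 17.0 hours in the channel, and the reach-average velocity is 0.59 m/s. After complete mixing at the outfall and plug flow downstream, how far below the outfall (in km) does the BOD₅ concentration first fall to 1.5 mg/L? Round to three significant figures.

Conservation of mass: C = (5940·1.700 + 570.0·34.00) / 6510 = 29480/6510 = 4.528 mg/L.
Half-life 17.0 h → k = ln 2 / 17.0 = 0.04077 h⁻¹ = 0.9786 d⁻¹.
Set 4.528·exp(−k·t) = 1.5 → t = ln(4.528/1.5)/k = 97550 s = 27.10 h.
Distance = v·t = 0.59·97550 = 57550 m = 57.55 km.

57.6 km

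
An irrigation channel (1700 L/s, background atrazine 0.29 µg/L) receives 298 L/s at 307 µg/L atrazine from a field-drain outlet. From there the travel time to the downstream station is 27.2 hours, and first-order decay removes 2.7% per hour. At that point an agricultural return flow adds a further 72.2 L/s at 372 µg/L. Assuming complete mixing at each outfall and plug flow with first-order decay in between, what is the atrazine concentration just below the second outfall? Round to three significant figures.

Conservation of mass: C = (1700·0.2900 + 298.0·307.0) / 1998 = 91980/1998 = 46.04 µg/L; combined flow 1998 L/s.
2.7%/h lost → k = −ln(1 − 0.027) = 0.02737 h⁻¹.
Applying C = C₀e^(−kt): 46.04 × 0.4750 = 21.87 µg/L.
Second outfall: C = (1998·21.87 + 72.20·372.0)/2070 = 34.08 µg/L.

34.1 µg/L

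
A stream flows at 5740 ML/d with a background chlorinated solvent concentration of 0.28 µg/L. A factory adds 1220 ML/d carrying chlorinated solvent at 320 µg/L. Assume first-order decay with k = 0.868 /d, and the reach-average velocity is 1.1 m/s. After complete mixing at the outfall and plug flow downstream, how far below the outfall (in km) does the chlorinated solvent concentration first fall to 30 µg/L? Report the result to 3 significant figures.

69.0 km

Conservation of mass: C = (5740·0.2800 + 1220·320.0) / 6960 = 392000/6960 = 56.32 µg/L.
Set 56.32·exp(−k·t) = 30 → t = ln(56.32/30)/k = 62700 s = 17.42 h.
Distance = v·t = 1.1·62700 = 68970 m = 68.97 km.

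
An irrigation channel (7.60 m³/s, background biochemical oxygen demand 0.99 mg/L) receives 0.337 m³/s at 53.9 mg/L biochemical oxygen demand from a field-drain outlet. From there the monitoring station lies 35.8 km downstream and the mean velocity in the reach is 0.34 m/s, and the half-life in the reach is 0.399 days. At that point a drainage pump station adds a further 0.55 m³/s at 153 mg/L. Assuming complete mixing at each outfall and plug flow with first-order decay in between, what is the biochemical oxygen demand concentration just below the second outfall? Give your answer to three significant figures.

10.3 mg/L

After mixing, C = (7.600·0.9900 + 0.3370·53.90) / 7.937 = 25.69/7.937 = 3.237 mg/L; combined flow 7.937 m³/s.
Travel time t = 35.8·1000 / 0.34 = 105300 s = 29.25 h.
Half-life 0.399 d → k = ln 2 / 0.399 = 1.737 d⁻¹.
Applying C = C₀e^(−kt): 3.237 × 0.1204 = 0.3896 mg/L.
At the second outfall, C = (7.937·0.3896 + 0.5500·153.0) / (7.937 + 0.5500) = 10.28 mg/L.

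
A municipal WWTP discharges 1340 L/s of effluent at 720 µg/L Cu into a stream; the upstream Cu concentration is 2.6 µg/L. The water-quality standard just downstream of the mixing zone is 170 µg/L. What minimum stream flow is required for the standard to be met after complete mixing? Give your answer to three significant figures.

4400 L/s

Set C_mix = 170: (Q·2.600 + 1340·720.0) / (Q + 1340) = 170
→ Q = 1340·(720.0 − 170)/(170 − 2.600) = 4403 L/s.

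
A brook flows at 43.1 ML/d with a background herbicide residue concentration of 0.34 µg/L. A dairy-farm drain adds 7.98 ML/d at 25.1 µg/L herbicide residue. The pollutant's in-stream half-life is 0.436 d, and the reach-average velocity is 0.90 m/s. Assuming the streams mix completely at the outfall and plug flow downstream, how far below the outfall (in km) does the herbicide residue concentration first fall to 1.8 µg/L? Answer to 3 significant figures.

Mixed concentration C = ΣQC/ΣQ = (43.10·0.3400 + 7.980·25.10) / 51.08 = 215.0/51.08 = 4.208 µg/L.
Half-life 0.436 d → k = ln 2 / 0.436 = 1.590 d⁻¹.
Set 4.208·exp(−k·t) = 1.8 → t = ln(4.208/1.8)/k = 46150 s = 12.82 h.
Distance = v·t = 0.90·46150 = 41540 m = 41.54 km.

41.5 km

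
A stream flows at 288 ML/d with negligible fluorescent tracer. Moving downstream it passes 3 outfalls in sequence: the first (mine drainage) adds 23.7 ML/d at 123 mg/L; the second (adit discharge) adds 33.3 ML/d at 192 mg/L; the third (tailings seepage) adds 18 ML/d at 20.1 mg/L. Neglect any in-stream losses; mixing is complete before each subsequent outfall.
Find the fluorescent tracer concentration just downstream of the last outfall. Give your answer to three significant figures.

Outfall 1: combined Q = 311.7 ML/d; C = (288.0·0 + 23.70·123.0)/311.7 = 9.352 mg/L.
Outfall 2: combined Q = 345.0 ML/d; C = (311.7·9.352 + 33.30·192.0)/345.0 = 26.98 mg/L.
Outfall 3: combined Q = 363.0 ML/d; C = (345.0·26.98 + 18.00·20.10)/363.0 = 26.64 mg/L.

26.6 mg/L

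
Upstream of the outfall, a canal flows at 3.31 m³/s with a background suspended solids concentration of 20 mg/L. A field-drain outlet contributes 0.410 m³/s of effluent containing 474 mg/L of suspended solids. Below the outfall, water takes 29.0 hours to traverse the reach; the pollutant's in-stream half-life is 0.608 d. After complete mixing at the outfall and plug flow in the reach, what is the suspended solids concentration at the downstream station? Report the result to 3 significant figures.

17.7 mg/L

Conservation of mass: C = (3.310·20.00 + 0.4100·474.0) / 3.720 = 260.5/3.720 = 70.04 mg/L.
Half-life 0.608 d → k = ln 2 / 0.608 = 1.140 d⁻¹.
First-order decay: C = 70.04·exp(−k·t) = 70.04·0.2522 = 17.66 mg/L.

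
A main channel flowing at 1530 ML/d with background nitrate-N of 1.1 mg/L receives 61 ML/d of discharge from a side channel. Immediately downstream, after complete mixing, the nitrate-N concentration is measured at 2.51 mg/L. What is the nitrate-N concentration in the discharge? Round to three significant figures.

Mass balance: 1530·1.100 + 61.00·Cₑ = 1591·2.510
→ Cₑ = (1591·2.510 − 1530·1.100) / 61.00 = 37.88 mg/L.

37.9 mg/L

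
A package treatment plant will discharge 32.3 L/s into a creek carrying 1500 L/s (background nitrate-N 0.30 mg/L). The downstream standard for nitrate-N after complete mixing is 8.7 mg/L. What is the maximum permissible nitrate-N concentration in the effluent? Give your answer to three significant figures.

399 mg/L

At the limit, (Qr·Cr + Qe·Cₑ)/(Qr + Qe) = 8.7:
Cₑ = (1532·8.7 − 1500·0.3000) / 32.30 = 398.8 mg/L.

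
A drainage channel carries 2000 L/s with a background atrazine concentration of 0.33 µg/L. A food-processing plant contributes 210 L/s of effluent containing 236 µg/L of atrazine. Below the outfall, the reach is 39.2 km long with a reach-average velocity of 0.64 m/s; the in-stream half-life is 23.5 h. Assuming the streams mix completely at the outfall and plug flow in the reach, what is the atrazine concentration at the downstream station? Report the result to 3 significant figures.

Mixed concentration C = ΣQC/ΣQ = (2000·0.3300 + 210.0·236.0) / 2210 = 50220/2210 = 22.72 µg/L.
Travel time t = 39.2·1000 / 0.64 = 61250 s = 17.01 h.
Half-life 23.5 h → k = ln 2 / 23.5 = 0.02950 h⁻¹ = 0.7079 d⁻¹.
First-order decay: C = 22.72·exp(−k·t) = 22.72·0.6054 = 13.76 µg/L.

13.8 µg/L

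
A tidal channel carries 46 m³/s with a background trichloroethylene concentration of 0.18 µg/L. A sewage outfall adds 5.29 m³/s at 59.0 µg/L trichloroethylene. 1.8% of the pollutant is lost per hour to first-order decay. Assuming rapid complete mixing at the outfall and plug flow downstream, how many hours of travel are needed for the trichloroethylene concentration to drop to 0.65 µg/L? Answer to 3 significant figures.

125 h

Mass balance: C = (46.00·0.1800 + 5.290·59.00) / 51.29 = 320.4/51.29 = 6.247 µg/L.
1.8%/h lost → k = −ln(1 − 0.018) = 0.01816 h⁻¹.
6.247·exp(−k·t) = 0.65 → t = ln(6.247/0.65)/k = 448500 s = 124.6 h.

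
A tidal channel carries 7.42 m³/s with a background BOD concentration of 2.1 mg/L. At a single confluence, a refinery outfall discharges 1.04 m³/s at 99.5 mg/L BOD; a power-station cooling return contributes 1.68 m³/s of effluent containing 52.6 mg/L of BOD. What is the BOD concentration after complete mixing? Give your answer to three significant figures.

20.5 mg/L

After mixing, C = (7.420·2.100 + 1.040·99.50 + 1.680·52.60) / 10.14 = 207.4/10.14 = 20.46 mg/L.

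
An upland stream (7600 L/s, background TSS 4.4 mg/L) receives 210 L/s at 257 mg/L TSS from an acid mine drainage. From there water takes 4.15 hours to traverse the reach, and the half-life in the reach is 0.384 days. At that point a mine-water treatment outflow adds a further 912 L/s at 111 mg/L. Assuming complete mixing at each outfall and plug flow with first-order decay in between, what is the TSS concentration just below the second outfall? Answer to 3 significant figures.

18.9 mg/L

Flow-weighted average: C = (7600·4.400 + 210.0·257.0) / 7810 = 87410/7810 = 11.19 mg/L; combined flow 7810 L/s.
Half-life 0.384 d → k = ln 2 / 0.384 = 1.805 d⁻¹.
First-order decay: C = 11.19·exp(−k·t) = 11.19·0.7319 = 8.191 mg/L.
At the second outfall, C = (7810·8.191 + 912.0·111.0) / (7810 + 912.0) = 18.94 mg/L.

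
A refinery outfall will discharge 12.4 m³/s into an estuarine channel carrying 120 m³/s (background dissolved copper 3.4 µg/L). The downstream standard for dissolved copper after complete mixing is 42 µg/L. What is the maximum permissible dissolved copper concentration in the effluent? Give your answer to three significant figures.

416 µg/L

At the limit, (Qr·Cr + Qe·Cₑ)/(Qr + Qe) = 42:
Cₑ = (132.4·42 − 120.0·3.400) / 12.40 = 415.5 µg/L.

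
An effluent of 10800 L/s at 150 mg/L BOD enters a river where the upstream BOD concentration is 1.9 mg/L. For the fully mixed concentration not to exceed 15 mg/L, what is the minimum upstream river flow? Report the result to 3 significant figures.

111000 L/s

Set C_mix = 15: (Q·1.900 + 10800·150.0) / (Q + 10800) = 15
→ Q = 10800·(150.0 − 15)/(15 − 1.900) = 111300 L/s.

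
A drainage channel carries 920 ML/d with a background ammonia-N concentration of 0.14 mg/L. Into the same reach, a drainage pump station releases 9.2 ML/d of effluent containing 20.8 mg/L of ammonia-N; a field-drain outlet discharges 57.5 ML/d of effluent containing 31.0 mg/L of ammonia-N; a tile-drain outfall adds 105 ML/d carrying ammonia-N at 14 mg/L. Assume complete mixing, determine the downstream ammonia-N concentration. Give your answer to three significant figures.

3.27 mg/L

After mixing, C = (920.0·0.1400 + 9.200·20.80 + 57.50·31.00 + 105.0·14.00) / 1092 = 3573/1092 = 3.273 mg/L.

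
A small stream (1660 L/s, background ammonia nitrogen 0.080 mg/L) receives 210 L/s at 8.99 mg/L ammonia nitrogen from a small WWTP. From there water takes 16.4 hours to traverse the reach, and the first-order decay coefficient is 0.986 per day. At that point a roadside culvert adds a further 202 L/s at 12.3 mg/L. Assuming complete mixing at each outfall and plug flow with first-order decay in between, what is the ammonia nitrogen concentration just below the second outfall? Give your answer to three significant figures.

1.70 mg/L

Mixed concentration C = ΣQC/ΣQ = (1660·0.08000 + 210.0·8.990) / 1870 = 2021/1870 = 1.081 mg/L; combined flow 1870 L/s.
After decay, C = 1.081 × e^(−kt) = 1.081 × 0.5098 = 0.5509 mg/L.
Second outfall: C = (1870·0.5509 + 202.0·12.30)/2072 = 1.696 mg/L.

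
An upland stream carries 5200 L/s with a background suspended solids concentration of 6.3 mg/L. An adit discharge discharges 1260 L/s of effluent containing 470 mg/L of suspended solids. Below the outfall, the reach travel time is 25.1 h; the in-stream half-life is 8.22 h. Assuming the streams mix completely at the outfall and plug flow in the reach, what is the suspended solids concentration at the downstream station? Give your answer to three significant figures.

Mixed concentration C = ΣQC/ΣQ = (5200·6.300 + 1260·470.0) / 6460 = 625000/6460 = 96.74 mg/L.
Half-life 8.22 h → k = ln 2 / 8.22 = 0.08432 h⁻¹ = 2.024 d⁻¹.
First-order decay: C = 96.74·exp(−k·t) = 96.74·0.1204 = 11.65 mg/L.

11.7 mg/L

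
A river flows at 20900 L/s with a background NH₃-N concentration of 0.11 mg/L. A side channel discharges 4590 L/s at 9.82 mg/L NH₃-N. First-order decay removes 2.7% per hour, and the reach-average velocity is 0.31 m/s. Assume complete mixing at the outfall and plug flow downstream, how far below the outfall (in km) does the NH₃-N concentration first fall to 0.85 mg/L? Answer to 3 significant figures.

31.9 km

Flow-weighted average: C = (20900·0.1100 + 4590·9.820) / 25490 = 47370/25490 = 1.858 mg/L.
2.7%/h lost → k = −ln(1 − 0.027) = 0.02737 h⁻¹.
Set 1.858·exp(−k·t) = 0.85 → t = ln(1.858/0.85)/k = 102900 s = 28.58 h.
Distance = v·t = 0.31·102900 = 31900 m = 31.90 km.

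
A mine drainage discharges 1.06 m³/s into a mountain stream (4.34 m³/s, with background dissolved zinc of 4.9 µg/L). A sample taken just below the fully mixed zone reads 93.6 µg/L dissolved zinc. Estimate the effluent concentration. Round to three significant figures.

457 µg/L

Mass balance: 4.340·4.900 + 1.060·Cₑ = 5.400·93.60
→ Cₑ = (5.400·93.60 − 4.340·4.900) / 1.060 = 456.8 µg/L.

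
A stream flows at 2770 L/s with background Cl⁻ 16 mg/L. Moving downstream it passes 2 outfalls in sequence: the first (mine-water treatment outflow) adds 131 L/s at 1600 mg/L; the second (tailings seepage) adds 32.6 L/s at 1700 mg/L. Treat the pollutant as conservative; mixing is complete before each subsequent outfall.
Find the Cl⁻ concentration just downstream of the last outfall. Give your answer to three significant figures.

Below outfall 1: Q → 2901 L/s, C = (2770·16.00 + 131.0·1600)/2901 = 87.53 mg/L.
Below outfall 2: Q → 2934 L/s, C = (2901·87.53 + 32.60·1700)/2934 = 105.4 mg/L.

105 mg/L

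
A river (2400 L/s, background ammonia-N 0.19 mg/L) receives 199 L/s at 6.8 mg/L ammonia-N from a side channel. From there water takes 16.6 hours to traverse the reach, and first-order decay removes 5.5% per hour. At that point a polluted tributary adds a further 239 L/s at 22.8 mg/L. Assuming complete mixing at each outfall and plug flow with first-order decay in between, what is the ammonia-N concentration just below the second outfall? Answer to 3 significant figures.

Mass balance: C = (2400·0.1900 + 199.0·6.800) / 2599 = 1809/2599 = 0.6961 mg/L; combined flow 2599 L/s.
5.5%/h lost → k = −ln(1 − 0.055) = 0.05657 h⁻¹.
After decay, C = 0.6961 × e^(−kt) = 0.6961 × 0.3910 = 0.2722 mg/L.
At the second outfall, C = (2599·0.2722 + 239.0·22.80) / (2599 + 239.0) = 2.169 mg/L.

2.17 mg/L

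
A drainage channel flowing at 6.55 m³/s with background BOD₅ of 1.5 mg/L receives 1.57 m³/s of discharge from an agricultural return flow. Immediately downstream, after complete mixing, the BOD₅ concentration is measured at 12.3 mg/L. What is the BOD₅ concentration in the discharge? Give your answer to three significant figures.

Mass balance: 6.550·1.500 + 1.570·Cₑ = 8.120·12.30
→ Cₑ = (8.120·12.30 − 6.550·1.500) / 1.570 = 57.36 mg/L.

57.4 mg/L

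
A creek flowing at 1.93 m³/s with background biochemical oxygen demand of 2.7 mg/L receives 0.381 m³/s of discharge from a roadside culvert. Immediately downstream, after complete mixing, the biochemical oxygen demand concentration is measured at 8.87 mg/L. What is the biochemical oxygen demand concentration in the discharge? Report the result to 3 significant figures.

Mass balance: 1.930·2.700 + 0.3810·Cₑ = 2.311·8.870
→ Cₑ = (2.311·8.870 − 1.930·2.700) / 0.3810 = 40.12 mg/L.

40.1 mg/L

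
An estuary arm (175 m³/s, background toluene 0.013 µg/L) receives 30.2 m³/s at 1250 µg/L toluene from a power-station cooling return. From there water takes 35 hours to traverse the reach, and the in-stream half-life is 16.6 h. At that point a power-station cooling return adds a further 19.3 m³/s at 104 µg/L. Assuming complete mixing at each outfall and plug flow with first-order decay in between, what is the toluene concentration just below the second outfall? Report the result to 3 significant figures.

47.9 µg/L

After mixing, C = (175.0·0.01300 + 30.20·1250) / 205.2 = 37750/205.2 = 184.0 µg/L; combined flow 205.2 m³/s.
Half-life 16.6 h → k = ln 2 / 16.6 = 0.04176 h⁻¹ = 1.002 d⁻¹.
Decay over the reach: 184.0·exp(−kt) = 184.0·0.2319 = 42.66 µg/L.
Second outfall: C = (205.2·42.66 + 19.30·104.0)/224.5 = 47.94 µg/L.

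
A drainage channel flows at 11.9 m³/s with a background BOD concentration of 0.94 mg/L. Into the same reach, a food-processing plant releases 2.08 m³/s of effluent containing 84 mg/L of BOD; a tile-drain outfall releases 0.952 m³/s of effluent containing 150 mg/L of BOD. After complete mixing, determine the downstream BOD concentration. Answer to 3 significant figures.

Mixed concentration C = ΣQC/ΣQ = (11.90·0.9400 + 2.080·84.00 + 0.9520·150.0) / 14.93 = 328.7/14.93 = 22.01 mg/L.

22.0 mg/L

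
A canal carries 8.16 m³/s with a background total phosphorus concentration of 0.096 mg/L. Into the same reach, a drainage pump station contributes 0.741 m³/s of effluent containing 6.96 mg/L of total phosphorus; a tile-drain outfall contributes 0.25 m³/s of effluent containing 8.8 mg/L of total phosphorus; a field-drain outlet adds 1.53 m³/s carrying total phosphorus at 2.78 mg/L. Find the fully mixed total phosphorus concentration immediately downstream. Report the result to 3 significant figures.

After mixing, C = (8.160·0.09600 + 0.7410·6.960 + 0.2500·8.800 + 1.530·2.780) / 10.68 = 12.39/10.68 = 1.160 mg/L.

1.16 mg/L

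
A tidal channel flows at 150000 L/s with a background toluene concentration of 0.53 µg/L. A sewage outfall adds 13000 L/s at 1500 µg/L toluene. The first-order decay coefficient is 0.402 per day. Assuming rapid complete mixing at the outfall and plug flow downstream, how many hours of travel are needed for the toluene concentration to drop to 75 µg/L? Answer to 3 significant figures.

After mixing, C = (150000·0.5300 + 13000·1500) / 163000 = 19580000/163000 = 120.1 µg/L.
120.1·exp(−k·t) = 75 → t = ln(120.1/75)/k = 101200 s = 28.12 h.

28.1 h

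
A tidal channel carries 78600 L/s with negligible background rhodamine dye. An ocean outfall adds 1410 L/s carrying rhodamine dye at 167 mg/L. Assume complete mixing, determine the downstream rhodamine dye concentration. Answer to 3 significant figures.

After mixing, C = (78600·0 + 1410·167.0) / 80010 = 235500/80010 = 2.943 mg/L.

2.94 mg/L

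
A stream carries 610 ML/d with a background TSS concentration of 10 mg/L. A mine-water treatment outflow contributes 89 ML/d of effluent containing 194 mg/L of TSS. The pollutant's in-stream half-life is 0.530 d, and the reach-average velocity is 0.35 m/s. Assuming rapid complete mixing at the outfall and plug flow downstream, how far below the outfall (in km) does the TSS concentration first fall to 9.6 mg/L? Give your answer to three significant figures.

28.8 km

Conservation of mass: C = (610.0·10.00 + 89.00·194.0) / 699.0 = 23370/699.0 = 33.43 mg/L.
Half-life 0.530 d → k = ln 2 / 0.530 = 1.308 d⁻¹.
Set 33.43·exp(−k·t) = 9.6 → t = ln(33.43/9.6)/k = 82420 s = 22.90 h.
Distance = v·t = 0.35·82420 = 28850 m = 28.85 km.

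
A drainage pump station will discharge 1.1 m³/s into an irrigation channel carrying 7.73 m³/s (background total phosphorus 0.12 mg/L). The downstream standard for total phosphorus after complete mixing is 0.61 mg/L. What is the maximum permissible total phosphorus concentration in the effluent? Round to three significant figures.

At the limit, (Qr·Cr + Qe·Cₑ)/(Qr + Qe) = 0.61:
Cₑ = (8.830·0.61 − 7.730·0.1200) / 1.100 = 4.053 mg/L.

4.05 mg/L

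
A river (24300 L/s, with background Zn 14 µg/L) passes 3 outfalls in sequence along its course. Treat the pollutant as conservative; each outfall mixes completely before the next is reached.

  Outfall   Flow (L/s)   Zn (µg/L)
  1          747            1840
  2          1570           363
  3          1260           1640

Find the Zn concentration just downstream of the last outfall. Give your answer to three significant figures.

156 µg/L

After outfall 1: Q = 24300 + 747.0 = 25050 L/s; C = (24300·14.00 + 747.0·1840)/25050 = 68.46 µg/L.
After outfall 2: Q = 25050 + 1570 = 26620 L/s; C = (25050·68.46 + 1570·363.0)/26620 = 85.83 µg/L.
After outfall 3: Q = 26620 + 1260 = 27880 L/s; C = (26620·85.83 + 1260·1640)/27880 = 156.1 µg/L.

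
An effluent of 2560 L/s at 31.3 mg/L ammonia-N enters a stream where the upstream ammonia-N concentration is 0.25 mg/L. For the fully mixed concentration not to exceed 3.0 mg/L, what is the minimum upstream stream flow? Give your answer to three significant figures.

26300 L/s

Set C_mix = 3.0: (Q·0.2500 + 2560·31.30) / (Q + 2560) = 3.0
→ Q = 2560·(31.30 − 3.0)/(3.0 − 0.2500) = 26340 L/s.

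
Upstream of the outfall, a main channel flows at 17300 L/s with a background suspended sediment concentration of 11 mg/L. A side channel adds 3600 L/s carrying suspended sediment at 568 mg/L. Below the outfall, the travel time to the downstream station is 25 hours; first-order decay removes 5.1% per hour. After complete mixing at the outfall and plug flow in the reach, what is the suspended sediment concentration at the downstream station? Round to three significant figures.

28.9 mg/L

Mass balance: C = (17300·11.00 + 3600·568.0) / 20900 = 2235000/20900 = 106.9 mg/L.
5.1%/h lost → k = −ln(1 − 0.051) = 0.05235 h⁻¹.
Decay over the reach: 106.9·exp(−kt) = 106.9·0.2702 = 28.89 mg/L.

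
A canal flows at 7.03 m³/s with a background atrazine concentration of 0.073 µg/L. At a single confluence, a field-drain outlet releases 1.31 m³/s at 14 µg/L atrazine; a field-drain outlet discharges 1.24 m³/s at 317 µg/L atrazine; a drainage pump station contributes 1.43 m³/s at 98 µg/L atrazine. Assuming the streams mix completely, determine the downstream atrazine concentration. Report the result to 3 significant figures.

Mass balance: C = (7.030·0.07300 + 1.310·14.00 + 1.240·317.0 + 1.430·98.00) / 11.01 = 552.1/11.01 = 50.14 µg/L.

50.1 µg/L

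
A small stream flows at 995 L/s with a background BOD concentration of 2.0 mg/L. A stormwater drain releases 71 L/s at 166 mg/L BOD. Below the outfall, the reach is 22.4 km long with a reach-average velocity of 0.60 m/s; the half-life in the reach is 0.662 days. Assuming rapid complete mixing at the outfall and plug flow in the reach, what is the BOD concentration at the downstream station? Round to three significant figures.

8.22 mg/L

Flow-weighted average: C = (995.0·2.000 + 71.00·166.0) / 1066 = 13780/1066 = 12.92 mg/L.
Travel time t = 22.4·1000 / 0.60 = 37330 s = 10.37 h.
Half-life 0.662 d → k = ln 2 / 0.662 = 1.047 d⁻¹.
Decay over the reach: 12.92·exp(−kt) = 12.92·0.6361 = 8.220 mg/L.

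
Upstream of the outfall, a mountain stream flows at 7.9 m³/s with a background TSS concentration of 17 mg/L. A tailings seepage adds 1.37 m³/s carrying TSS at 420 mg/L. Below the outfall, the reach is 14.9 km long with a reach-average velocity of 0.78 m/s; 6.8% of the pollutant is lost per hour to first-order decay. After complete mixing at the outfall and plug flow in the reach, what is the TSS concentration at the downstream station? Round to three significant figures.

52.7 mg/L

Conservation of mass: C = (7.900·17.00 + 1.370·420.0) / 9.270 = 709.7/9.270 = 76.56 mg/L.
Travel time t = 14.9·1000 / 0.78 = 19100 s = 5.306 h.
6.8%/h lost → k = −ln(1 − 0.068) = 0.07042 h⁻¹.
Applying C = C₀e^(−kt): 76.56 × 0.6882 = 52.69 mg/L.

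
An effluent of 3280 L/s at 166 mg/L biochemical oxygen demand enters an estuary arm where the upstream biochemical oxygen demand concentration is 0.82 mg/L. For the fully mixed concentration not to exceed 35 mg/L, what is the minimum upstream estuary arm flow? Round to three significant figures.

Set C_mix = 35: (Q·0.8200 + 3280·166.0) / (Q + 3280) = 35
→ Q = 3280·(166.0 − 35)/(35 − 0.8200) = 12570 L/s.

12600 L/s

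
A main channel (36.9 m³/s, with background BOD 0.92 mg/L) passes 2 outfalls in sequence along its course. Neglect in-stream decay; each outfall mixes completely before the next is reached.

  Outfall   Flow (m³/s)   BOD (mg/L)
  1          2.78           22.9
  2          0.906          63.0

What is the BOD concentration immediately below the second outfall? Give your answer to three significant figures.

3.81 mg/L

After outfall 1: Q = 36.90 + 2.780 = 39.68 m³/s; C = (36.90·0.9200 + 2.780·22.90)/39.68 = 2.460 mg/L.
After outfall 2: Q = 39.68 + 0.9060 = 40.59 m³/s; C = (39.68·2.460 + 0.9060·63.00)/40.59 = 3.811 mg/L.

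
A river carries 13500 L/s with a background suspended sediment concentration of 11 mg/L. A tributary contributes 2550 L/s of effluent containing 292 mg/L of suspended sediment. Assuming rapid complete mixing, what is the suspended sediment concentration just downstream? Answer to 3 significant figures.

55.6 mg/L

Conservation of mass: C = (13500·11.00 + 2550·292.0) / 16050 = 893100/16050 = 55.64 mg/L.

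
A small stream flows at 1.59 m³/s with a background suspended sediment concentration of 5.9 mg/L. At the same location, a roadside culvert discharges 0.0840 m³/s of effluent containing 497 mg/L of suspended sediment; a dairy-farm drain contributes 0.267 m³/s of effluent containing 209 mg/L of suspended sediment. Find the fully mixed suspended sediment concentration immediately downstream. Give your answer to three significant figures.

55.1 mg/L

Mass balance: C = (1.590·5.900 + 0.08400·497.0 + 0.2670·209.0) / 1.941 = 106.9/1.941 = 55.09 mg/L.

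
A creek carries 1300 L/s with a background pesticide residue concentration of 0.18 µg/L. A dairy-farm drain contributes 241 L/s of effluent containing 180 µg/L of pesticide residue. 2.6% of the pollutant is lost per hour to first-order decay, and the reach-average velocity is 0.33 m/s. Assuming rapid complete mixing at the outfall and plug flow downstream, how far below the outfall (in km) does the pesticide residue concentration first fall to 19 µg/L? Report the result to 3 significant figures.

18.0 km

Flow-weighted average: C = (1300·0.1800 + 241.0·180.0) / 1541 = 43610/1541 = 28.30 µg/L.
2.6%/h lost → k = −ln(1 − 0.026) = 0.02634 h⁻¹.
Set 28.30·exp(−k·t) = 19 → t = ln(28.30/19)/k = 54460 s = 15.13 h.
Distance = v·t = 0.33·54460 = 17970 m = 17.97 km.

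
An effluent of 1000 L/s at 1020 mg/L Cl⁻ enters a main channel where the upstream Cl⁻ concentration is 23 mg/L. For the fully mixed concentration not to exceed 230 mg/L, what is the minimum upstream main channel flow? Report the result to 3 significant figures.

3820 L/s

Set C_mix = 230: (Q·23.00 + 1000·1020) / (Q + 1000) = 230
→ Q = 1000·(1020 − 230)/(230 − 23.00) = 3816 L/s.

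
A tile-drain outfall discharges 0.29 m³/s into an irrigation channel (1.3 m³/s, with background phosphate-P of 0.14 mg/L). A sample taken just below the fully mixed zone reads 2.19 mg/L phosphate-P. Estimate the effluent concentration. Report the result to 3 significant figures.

11.4 mg/L

Mass balance: 1.300·0.1400 + 0.2900·Cₑ = 1.590·2.190
→ Cₑ = (1.590·2.190 − 1.300·0.1400) / 0.2900 = 11.38 mg/L.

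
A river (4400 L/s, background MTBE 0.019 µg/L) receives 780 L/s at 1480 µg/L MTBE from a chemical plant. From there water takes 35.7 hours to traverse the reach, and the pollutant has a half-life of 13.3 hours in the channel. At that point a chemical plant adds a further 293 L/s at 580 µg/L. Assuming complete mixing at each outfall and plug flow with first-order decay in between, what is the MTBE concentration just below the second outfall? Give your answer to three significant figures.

63.9 µg/L

After mixing, C = (4400·0.01900 + 780.0·1480) / 5180 = 1154000/5180 = 222.9 µg/L; combined flow 5180 L/s.
Half-life 13.3 h → k = ln 2 / 13.3 = 0.05212 h⁻¹ = 1.251 d⁻¹.
First-order decay: C = 222.9·exp(−k·t) = 222.9·0.1556 = 34.68 µg/L.
Second outfall: C = (5180·34.68 + 293.0·580.0)/5473 = 63.87 µg/L.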